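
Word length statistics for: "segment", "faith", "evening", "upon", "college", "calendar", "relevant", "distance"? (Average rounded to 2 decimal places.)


Lengths: "segment"=7, "faith"=5, "evening"=7, "upon"=4, "college"=7, "calendar"=8, "relevant"=8, "distance"=8
Sum = 54, Count = 8
Average = 54/8 = 6.75
= avg=6.75, min=4, max=8


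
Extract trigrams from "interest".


Word: "interest" (length 8)
Number of trigrams = 8 - 3 + 1 = 6
  Position 0: "int"
  Position 1: "nte"
  Position 2: "ter"
  Position 3: "ere"
  Position 4: "res"
  Position 5: "est"
Trigrams = "int", "nte", "ter", "ere", "res", "est"


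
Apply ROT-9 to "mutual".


Word: "mutual"
Shift: 9
Each letter → (letter + shift) mod 26:
  'm' (12) + 9 = 21 → 'v'
  'u' (20) + 9 = 3 → 'd'
  't' (19) + 9 = 2 → 'c'
  'u' (20) + 9 = 3 → 'd'
  'a' (0) + 9 = 9 → 'j'
  'l' (11) + 9 = 20 → 'u'
Result = "vdcdju"


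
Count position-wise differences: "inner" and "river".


Comparing character by character (same length = 5):
  Pos 0: 'i' vs 'r' !=
  Pos 1: 'n' vs 'i' !=
  Pos 2: 'n' vs 'v' !=
  Pos 3: 'e' vs 'e' =
  Pos 4: 'r' vs 'r' =
Hamming distance = 3


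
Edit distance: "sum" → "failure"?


Word 1: "sum" (length 3)
Word 2: "failure" (length 7)
One optimal edit sequence (insert/delete/substitute each cost 1):
  1. insert 'f'  (+1)
  2. insert 'a'  (+1)
  3. insert 'i'  (+1)
  4. substitute 's' -> 'l'  (+1)
  5. keep 'u'
  6. insert 'r'  (+1)
  7. substitute 'm' -> 'e'  (+1)
Total edit operations: 6
Edit distance = 6


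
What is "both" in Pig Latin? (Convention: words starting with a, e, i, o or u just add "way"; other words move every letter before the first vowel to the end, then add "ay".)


Word: "both"
Starts with consonant(s) → move to end, add 'ay'
Consonant cluster: "b"
Pig Latin = "othbay"


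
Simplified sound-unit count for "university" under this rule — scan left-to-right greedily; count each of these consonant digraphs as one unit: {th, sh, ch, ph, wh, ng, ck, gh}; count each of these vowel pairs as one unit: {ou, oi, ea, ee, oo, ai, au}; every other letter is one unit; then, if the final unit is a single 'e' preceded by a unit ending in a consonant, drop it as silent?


Word: "university" (10 letters)
Left-to-right scan:
  (1) 'u' (letter)
  (2) 'n' (letter)
  (3) 'i' (letter)
  (4) 'v' (letter)
  (5) 'e' (letter)
  (6) 'r' (letter)
  (7) 's' (letter)
  (8) 'i' (letter)
  (9) 't' (letter)
  (10) 'y' (letter)
Units from scan: 10
Sound units = 10 units


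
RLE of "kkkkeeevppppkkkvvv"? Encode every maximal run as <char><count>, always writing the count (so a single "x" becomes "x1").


String: "kkkkeeevppppkkkvvv"
Scanning for consecutive runs:
  'k' x 4
  'e' x 3
  'v' x 1
  'p' x 4
  'k' x 3
  'v' x 3
RLE = "k4e3v1p4k3v3"


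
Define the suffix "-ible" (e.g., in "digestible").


Suffix: -ible
As in: digestible -> digest + -ible
Meaning = capable of


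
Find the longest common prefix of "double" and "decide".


Word 1: "double"
Word 2: "decide"
Comparing from start:
  Pos 0: 'd' == 'd'
  Pos 1: 'o' != 'e' (stop)
LCP = "d" (length 1)


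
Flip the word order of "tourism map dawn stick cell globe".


Original: "tourism map dawn stick cell globe"
Words (1..n): tourism | map | dawn | stick | cell | globe
Reversed (n..1): globe | cell | stick | dawn | map | tourism
Result = "globe cell stick dawn map tourism"


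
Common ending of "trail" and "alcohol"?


Word 1: "trail"
Word 2: "alcohol"
Comparing from end:
  Pos -1: 'l' == 'l'
  Pos -2: 'i' != 'o' (stop)
LCS = "l" (length 1)


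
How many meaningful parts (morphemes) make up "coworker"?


Word: "coworker"
Morphemes: co- / work / -er
Each morpheme carries meaning
= 3 morphemes


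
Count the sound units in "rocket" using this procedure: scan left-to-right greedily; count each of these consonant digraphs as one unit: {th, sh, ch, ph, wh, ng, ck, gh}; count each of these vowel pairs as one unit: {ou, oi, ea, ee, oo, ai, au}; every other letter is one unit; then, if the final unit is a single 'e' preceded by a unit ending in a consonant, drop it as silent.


Word: "rocket" (6 letters)
Left-to-right scan:
  1. 'r' (letter)
  2. 'o' (letter)
  3. 'ck' (digraph)
  4. 'e' (letter)
  5. 't' (letter)
Units from scan: 5
Sound units = 5 units


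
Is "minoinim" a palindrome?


Word: "minoinim"
Reversed: "minionim"
Forward == Backward? minoinim != minionim
Palindrome = No


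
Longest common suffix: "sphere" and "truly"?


Word 1: "sphere"
Word 2: "truly"
Comparing from end:
  Pos -1: 'e' != 'y' (stop)
LCS = "" (length 0)


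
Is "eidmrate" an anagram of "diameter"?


Word 1: "diameter" → sorted: adeeimrt
Word 2: "eidmrate" → sorted: adeeimrt
Same letters? adeeimrt == adeeimrt
Anagram = Yes


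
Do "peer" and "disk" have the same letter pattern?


Pattern of "peer": [0, 1, 1, 2]
Pattern of "disk": [0, 1, 2, 3]
Patterns do not match
Same pattern = No


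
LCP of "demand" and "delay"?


Word 1: "demand"
Word 2: "delay"
Comparing from start:
  Pos 0: 'd' == 'd'
  Pos 1: 'e' == 'e'
  Pos 2: 'm' != 'l' (stop)
LCP = "de" (length 2)


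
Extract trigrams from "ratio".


Word: "ratio" (length 5)
Number of trigrams = 5 - 3 + 1 = 3
  Position 0: "rat"
  Position 1: "ati"
  Position 2: "tio"
Trigrams = "rat", "ati", "tio"


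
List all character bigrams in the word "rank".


Word: "rank" (length 4)
Number of bigrams = 4 - 2 + 1 = 3
  Position 0: "ra"
  Position 1: "an"
  Position 2: "nk"
Bigrams = "ra", "an", "nk"


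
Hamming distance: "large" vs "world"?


Comparing character by character (same length = 5):
  Pos 0: 'l' vs 'w' !=
  Pos 1: 'a' vs 'o' !=
  Pos 2: 'r' vs 'r' =
  Pos 3: 'g' vs 'l' !=
  Pos 4: 'e' vs 'd' !=
Hamming distance = 4


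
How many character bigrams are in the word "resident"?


Word: "resident" (length 8)
Number of 2-grams = length - 2 + 1 = 8 - 2 + 1
= 7


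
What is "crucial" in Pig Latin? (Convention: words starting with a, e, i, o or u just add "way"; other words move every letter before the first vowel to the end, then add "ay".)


Word: "crucial"
Starts with consonant(s) → move to end, add 'ay'
Consonant cluster: "cr"
Pig Latin = "ucialcray"


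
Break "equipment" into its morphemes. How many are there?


Word: "equipment"
Morphemes: equip / -ment
Each morpheme carries meaning
= 2 morphemes


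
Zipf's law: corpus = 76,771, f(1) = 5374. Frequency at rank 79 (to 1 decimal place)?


Zipf's law: f(r) = f(1) / r
f(1) = 5374
f(79) = 5374 / 79
= 68.0 occurrences


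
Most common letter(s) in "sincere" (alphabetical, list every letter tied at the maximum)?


Word: "sincere"
Letter counts:
  'c': 1
  'e': 2
  'i': 1
  'n': 1
  'r': 1
  's': 1
Maximum count = 2
Most frequent = 'e' (2 times each)


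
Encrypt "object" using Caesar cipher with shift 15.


Word: "object"
Shift: 15
Each letter → (letter + shift) mod 26:
  'o' (14) + 15 = 3 → 'd'
  'b' (1) + 15 = 16 → 'q'
  'j' (9) + 15 = 24 → 'y'
  'e' (4) + 15 = 19 → 't'
  'c' (2) + 15 = 17 → 'r'
  't' (19) + 15 = 8 → 'i'
Result = "dqytri"


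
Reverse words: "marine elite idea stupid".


Original: "marine elite idea stupid"
Words (1..n): marine | elite | idea | stupid
Reversed (n..1): stupid | idea | elite | marine
Result = "stupid idea elite marine"


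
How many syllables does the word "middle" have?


Word: "middle"
Syllable breakdown: mid | dle
Counting: 2 parts
= 2 syllables


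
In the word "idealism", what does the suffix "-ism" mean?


Suffix: -ism
Example: idealism = ideal + -ism
Meaning = belief / practice


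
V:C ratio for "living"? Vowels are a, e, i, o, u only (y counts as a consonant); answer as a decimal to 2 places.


Word: "living"
Vowels (a,e,i,o,u): 2
Consonants: 4
Ratio = 2/4
= 0.50


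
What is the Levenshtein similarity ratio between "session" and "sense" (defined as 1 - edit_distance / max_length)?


Word 1: "session" (length 7)
Word 2: "sense" (length 5)
One optimal edit sequence:
  1. keep 's'
  2. keep 'e'
  3. substitute 's' -> 'n'  (+1)
  4. keep 's'
  5. delete 'i'  (+1)
  6. delete 'o'  (+1)
  7. substitute 'n' -> 'e'  (+1)
Edit distance = 4
Max length = max(7, 5) = 7
Similarity = 1 - 4/7
= 0.4286


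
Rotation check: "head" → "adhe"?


Word: "head", Candidate: "adhe"
Method: check if candidate is substring of word+word
"headhead" contains "adhe"? Yes
Is rotation = Yes


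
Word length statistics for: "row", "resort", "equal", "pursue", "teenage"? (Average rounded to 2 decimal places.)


Lengths: "row"=3, "resort"=6, "equal"=5, "pursue"=6, "teenage"=7
Sum = 27, Count = 5
Average = 27/5 = 5.40
= avg=5.40, min=3, max=7


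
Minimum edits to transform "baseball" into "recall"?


Word 1: "baseball" (length 8)
Word 2: "recall" (length 6)
One optimal edit sequence (insert/delete/substitute each cost 1):
  1. delete 'b'  (+1)
  2. delete 'a'  (+1)
  3. substitute 's' -> 'r'  (+1)
  4. keep 'e'
  5. substitute 'b' -> 'c'  (+1)
  6. keep 'a'
  7. keep 'l'
  8. keep 'l'
Total edit operations: 4
Edit distance = 4


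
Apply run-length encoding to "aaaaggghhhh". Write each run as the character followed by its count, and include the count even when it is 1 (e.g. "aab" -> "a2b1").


String: "aaaaggghhhh"
Scanning for consecutive runs:
  'a' x 4
  'g' x 3
  'h' x 4
RLE = "a4g3h4"


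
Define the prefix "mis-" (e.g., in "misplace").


Prefix: mis-
As in: misplace -> mis- + place
Meaning = wrongly


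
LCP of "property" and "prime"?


Word 1: "property"
Word 2: "prime"
Comparing from start:
  Pos 0: 'p' == 'p'
  Pos 1: 'r' == 'r'
  Pos 2: 'o' != 'i' (stop)
LCP = "pr" (length 2)


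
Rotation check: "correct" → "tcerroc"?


Word: "correct", Candidate: "tcerroc"
Method: check if candidate is substring of word+word
"correctcorrect" contains "tcerroc"? No
Is rotation = No


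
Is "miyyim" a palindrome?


Word: "miyyim"
Reversed: "miyyim"
Forward == Backward? miyyim == miyyim
Palindrome = Yes


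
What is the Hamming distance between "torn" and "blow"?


Comparing character by character (same length = 4):
  Pos 0: 't' vs 'b' !=
  Pos 1: 'o' vs 'l' !=
  Pos 2: 'r' vs 'o' !=
  Pos 3: 'n' vs 'w' !=
Hamming distance = 4


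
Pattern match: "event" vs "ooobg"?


Pattern of "event": [0, 1, 0, 2, 3]
Pattern of "ooobg": [0, 0, 0, 1, 2]
Patterns do not match
Same pattern = No


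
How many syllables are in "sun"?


Word: "sun"
Syllable breakdown: sun
Counting: 1 part
= 1 syllable


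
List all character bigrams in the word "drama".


Word: "drama" (length 5)
Number of bigrams = 5 - 2 + 1 = 4
  Position 0: "dr"
  Position 1: "ra"
  Position 2: "am"
  Position 3: "ma"
Bigrams = "dr", "ra", "am", "ma"


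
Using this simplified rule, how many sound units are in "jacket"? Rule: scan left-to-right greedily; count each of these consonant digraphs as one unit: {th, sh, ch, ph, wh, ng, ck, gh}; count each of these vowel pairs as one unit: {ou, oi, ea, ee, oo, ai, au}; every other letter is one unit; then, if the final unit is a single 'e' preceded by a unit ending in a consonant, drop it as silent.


Word: "jacket" (6 letters)
Left-to-right scan:
  1. 'j' (letter)
  2. 'a' (letter)
  3. 'ck' (digraph)
  4. 'e' (letter)
  5. 't' (letter)
Units from scan: 5
Sound units = 5 units


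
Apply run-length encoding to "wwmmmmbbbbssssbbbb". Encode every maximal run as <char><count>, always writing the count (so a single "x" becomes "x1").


String: "wwmmmmbbbbssssbbbb"
Scanning for consecutive runs:
  'w' x 2
  'm' x 4
  'b' x 4
  's' x 4
  'b' x 4
RLE = "w2m4b4s4b4"


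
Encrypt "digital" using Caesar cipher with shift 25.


Word: "digital"
Shift: 25
Each letter → (letter + shift) mod 26:
  'd' (3) + 25 = 2 → 'c'
  'i' (8) + 25 = 7 → 'h'
  'g' (6) + 25 = 5 → 'f'
  'i' (8) + 25 = 7 → 'h'
  't' (19) + 25 = 18 → 's'
  'a' (0) + 25 = 25 → 'z'
  'l' (11) + 25 = 10 → 'k'
Result = "chfhszk"


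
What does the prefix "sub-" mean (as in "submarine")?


Prefix: sub-
Example: submarine (sub- + marine)
Meaning = under / below


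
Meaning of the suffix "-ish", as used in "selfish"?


Suffix: -ish
Example: selfish (self + -ish)
Meaning = somewhat / having the qualities of


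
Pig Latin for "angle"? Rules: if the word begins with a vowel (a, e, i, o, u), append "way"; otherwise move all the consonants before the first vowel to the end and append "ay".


Word: "angle"
Starts with vowel → add 'way'
Pig Latin = "angleway"


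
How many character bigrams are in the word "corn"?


Word: "corn" (length 4)
Number of 2-grams = length - 2 + 1 = 4 - 2 + 1
= 3


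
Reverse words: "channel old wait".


Original: "channel old wait"
Words (1..n): channel | old | wait
Reversed (n..1): wait | old | channel
Result = "wait old channel"


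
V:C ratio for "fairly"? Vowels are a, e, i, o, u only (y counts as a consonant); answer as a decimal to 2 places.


Word: "fairly"
Vowels (a,e,i,o,u): 2
Consonants: 4
Ratio = 2/4
= 0.50


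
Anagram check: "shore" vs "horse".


Word 1: "shore" → sorted: ehors
Word 2: "horse" → sorted: ehors
Same letters? ehors == ehors
Anagram = Yes


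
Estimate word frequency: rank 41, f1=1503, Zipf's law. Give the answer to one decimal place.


Zipf's law: f(r) = f(1) / r
f(1) = 1503
f(41) = 1503 / 41
= 36.7 occurrences


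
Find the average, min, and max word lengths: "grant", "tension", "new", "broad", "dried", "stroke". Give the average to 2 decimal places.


Lengths: "grant"=5, "tension"=7, "new"=3, "broad"=5, "dried"=5, "stroke"=6
Sum = 31, Count = 6
Average = 31/6 = 5.17
= avg=5.17, min=3, max=7


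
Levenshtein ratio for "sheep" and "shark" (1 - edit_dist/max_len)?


Word 1: "sheep" (length 5)
Word 2: "shark" (length 5)
One optimal edit sequence:
  1. keep 's'
  2. keep 'h'
  3. substitute 'e' -> 'a'  (+1)
  4. substitute 'e' -> 'r'  (+1)
  5. substitute 'p' -> 'k'  (+1)
Edit distance = 3
Max length = max(5, 5) = 5
Similarity = 1 - 3/5
= 0.4000


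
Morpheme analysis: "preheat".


Word: "preheat"
Morphemes: pre- / heat
Each morpheme carries meaning
= 2 morphemes


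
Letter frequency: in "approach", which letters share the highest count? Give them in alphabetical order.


Word: "approach"
Letter counts:
  'a': 2
  'c': 1
  'h': 1
  'o': 1
  'p': 2
  'r': 1
Maximum count = 2
Most frequent = 'a', 'p' (2 times each)


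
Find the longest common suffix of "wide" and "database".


Word 1: "wide"
Word 2: "database"
Comparing from end:
  Pos -1: 'e' == 'e'
  Pos -2: 'd' != 's' (stop)
LCS = "e" (length 1)


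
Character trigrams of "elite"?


Word: "elite" (length 5)
Number of trigrams = 5 - 3 + 1 = 3
  Position 0: "eli"
  Position 1: "lit"
  Position 2: "ite"
Trigrams = "eli", "lit", "ite"


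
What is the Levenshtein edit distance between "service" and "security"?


Word 1: "service" (length 7)
Word 2: "security" (length 8)
One optimal edit sequence (insert/delete/substitute each cost 1):
  1. keep 's'
  2. keep 'e'
  3. insert 'c'  (+1)
  4. substitute 'r' -> 'u'  (+1)
  5. substitute 'v' -> 'r'  (+1)
  6. keep 'i'
  7. substitute 'c' -> 't'  (+1)
  8. substitute 'e' -> 'y'  (+1)
Total edit operations: 5
Edit distance = 5


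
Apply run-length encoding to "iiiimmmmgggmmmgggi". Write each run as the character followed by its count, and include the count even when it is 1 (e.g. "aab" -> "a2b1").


String: "iiiimmmmgggmmmgggi"
Scanning for consecutive runs:
  'i' x 4
  'm' x 4
  'g' x 3
  'm' x 3
  'g' x 3
  'i' x 1
RLE = "i4m4g3m3g3i1"


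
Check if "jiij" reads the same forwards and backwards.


Word: "jiij"
Reversed: "jiij"
Forward == Backward? jiij == jiij
Palindrome = Yes


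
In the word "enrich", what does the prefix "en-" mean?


Prefix: en-
As in: enrich -> en- + rich
Meaning = cause to / put into


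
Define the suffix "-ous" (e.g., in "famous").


Suffix: -ous
Example: famous (fame + -ous, with a spelling change)
Meaning = having quality of


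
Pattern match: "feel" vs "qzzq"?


Pattern of "feel": [0, 1, 1, 2]
Pattern of "qzzq": [0, 1, 1, 0]
Patterns do not match
Same pattern = No


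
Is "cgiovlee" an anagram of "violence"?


Word 1: "violence" → sorted: ceeilnov
Word 2: "cgiovlee" → sorted: ceegilov
Same letters? ceeilnov != ceegilov
Anagram = No


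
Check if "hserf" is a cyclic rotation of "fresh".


Word: "fresh", Candidate: "hserf"
Method: check if candidate is substring of word+word
"freshfresh" contains "hserf"? No
Is rotation = No


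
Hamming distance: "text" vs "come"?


Comparing character by character (same length = 4):
  Pos 0: 't' vs 'c' !=
  Pos 1: 'e' vs 'o' !=
  Pos 2: 'x' vs 'm' !=
  Pos 3: 't' vs 'e' !=
Hamming distance = 4


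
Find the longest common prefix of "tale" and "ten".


Word 1: "tale"
Word 2: "ten"
Comparing from start:
  Pos 0: 't' == 't'
  Pos 1: 'a' != 'e' (stop)
LCP = "t" (length 1)


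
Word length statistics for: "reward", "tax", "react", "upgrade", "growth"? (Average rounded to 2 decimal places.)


Lengths: "reward"=6, "tax"=3, "react"=5, "upgrade"=7, "growth"=6
Sum = 27, Count = 5
Average = 27/5 = 5.40
= avg=5.40, min=3, max=7


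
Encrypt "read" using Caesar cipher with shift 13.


Word: "read"
Shift: 13
Each letter → (letter + shift) mod 26:
  'r' (17) + 13 = 4 → 'e'
  'e' (4) + 13 = 17 → 'r'
  'a' (0) + 13 = 13 → 'n'
  'd' (3) + 13 = 16 → 'q'
Result = "ernq"


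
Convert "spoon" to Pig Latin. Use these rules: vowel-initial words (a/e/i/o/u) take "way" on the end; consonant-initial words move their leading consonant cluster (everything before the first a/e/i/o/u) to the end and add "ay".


Word: "spoon"
Starts with consonant(s) → move to end, add 'ay'
Consonant cluster: "sp"
Pig Latin = "oonspay"


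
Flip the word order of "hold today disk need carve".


Original: "hold today disk need carve"
Words (1..n): hold | today | disk | need | carve
Reversed (n..1): carve | need | disk | today | hold
Result = "carve need disk today hold"


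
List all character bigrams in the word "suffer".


Word: "suffer" (length 6)
Number of bigrams = 6 - 2 + 1 = 5
  Position 0: "su"
  Position 1: "uf"
  Position 2: "ff"
  Position 3: "fe"
  Position 4: "er"
Bigrams = "su", "uf", "ff", "fe", "er"


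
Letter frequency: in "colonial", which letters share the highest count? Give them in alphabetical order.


Word: "colonial"
Letter counts:
  'a': 1
  'c': 1
  'i': 1
  'l': 2
  'n': 1
  'o': 2
Maximum count = 2
Most frequent = 'l', 'o' (2 times each)


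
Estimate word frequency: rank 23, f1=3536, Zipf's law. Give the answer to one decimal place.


Zipf's law: f(r) = f(1) / r
f(1) = 3536
f(23) = 3536 / 23
= 153.7 occurrences


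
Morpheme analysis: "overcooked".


Word: "overcooked"
Morphemes: over- | cook | -ed
Each morpheme carries meaning
= 3 morphemes


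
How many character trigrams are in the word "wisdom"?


Word: "wisdom" (length 6)
Number of 3-grams = length - 3 + 1 = 6 - 3 + 1
= 4


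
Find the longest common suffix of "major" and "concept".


Word 1: "major"
Word 2: "concept"
Comparing from end:
  Pos -1: 'r' != 't' (stop)
LCS = "" (length 0)


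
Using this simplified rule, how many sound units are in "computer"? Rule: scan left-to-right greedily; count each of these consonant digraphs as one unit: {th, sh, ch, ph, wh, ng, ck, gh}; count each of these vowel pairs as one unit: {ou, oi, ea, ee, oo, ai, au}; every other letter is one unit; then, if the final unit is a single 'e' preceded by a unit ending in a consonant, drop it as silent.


Word: "computer" (8 letters)
Left-to-right scan:
  (1) 'c' (letter)
  (2) 'o' (letter)
  (3) 'm' (letter)
  (4) 'p' (letter)
  (5) 'u' (letter)
  (6) 't' (letter)
  (7) 'e' (letter)
  (8) 'r' (letter)
Units from scan: 8
Sound units = 8 units


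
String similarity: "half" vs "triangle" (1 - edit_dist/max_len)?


Word 1: "half" (length 4)
Word 2: "triangle" (length 8)
One optimal edit sequence:
  1. insert 't'  (+1)
  2. insert 'r'  (+1)
  3. substitute 'h' -> 'i'  (+1)
  4. keep 'a'
  5. insert 'n'  (+1)
  6. insert 'g'  (+1)
  7. keep 'l'
  8. substitute 'f' -> 'e'  (+1)
Edit distance = 6
Max length = max(4, 8) = 8
Similarity = 1 - 6/8
= 0.2500


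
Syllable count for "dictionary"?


Word: "dictionary"
Syllable breakdown: dic | tion | ar | y
Counting: 4 parts
= 4 syllables


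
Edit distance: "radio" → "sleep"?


Word 1: "radio" (length 5)
Word 2: "sleep" (length 5)
One optimal edit sequence (insert/delete/substitute each cost 1):
  1. substitute 'r' -> 's'  (+1)
  2. substitute 'a' -> 'l'  (+1)
  3. substitute 'd' -> 'e'  (+1)
  4. substitute 'i' -> 'e'  (+1)
  5. substitute 'o' -> 'p'  (+1)
Total edit operations: 5
Edit distance = 5


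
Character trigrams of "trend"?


Word: "trend" (length 5)
Number of trigrams = 5 - 3 + 1 = 3
  Position 0: "tre"
  Position 1: "ren"
  Position 2: "end"
Trigrams = "tre", "ren", "end"


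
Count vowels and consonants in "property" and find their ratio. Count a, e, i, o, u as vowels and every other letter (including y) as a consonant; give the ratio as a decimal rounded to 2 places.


Word: "property"
Vowels (a,e,i,o,u): 2
Consonants: 6
Ratio = 2/6
= 0.33


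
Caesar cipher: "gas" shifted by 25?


Word: "gas"
Shift: 25
Each letter → (letter + shift) mod 26:
  'g' (6) + 25 = 5 → 'f'
  'a' (0) + 25 = 25 → 'z'
  's' (18) + 25 = 17 → 'r'
Result = "fzr"


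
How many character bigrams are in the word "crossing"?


Word: "crossing" (length 8)
Number of 2-grams = length - 2 + 1 = 8 - 2 + 1
= 7


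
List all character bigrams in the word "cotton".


Word: "cotton" (length 6)
Number of bigrams = 6 - 2 + 1 = 5
  Position 0: "co"
  Position 1: "ot"
  Position 2: "tt"
  Position 3: "to"
  Position 4: "on"
Bigrams = "co", "ot", "tt", "to", "on"


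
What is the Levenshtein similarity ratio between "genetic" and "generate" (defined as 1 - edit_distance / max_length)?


Word 1: "genetic" (length 7)
Word 2: "generate" (length 8)
One optimal edit sequence:
  1. keep 'g'
  2. keep 'e'
  3. keep 'n'
  4. keep 'e'
  5. insert 'r'  (+1)
  6. substitute 't' -> 'a'  (+1)
  7. substitute 'i' -> 't'  (+1)
  8. substitute 'c' -> 'e'  (+1)
Edit distance = 4
Max length = max(7, 8) = 8
Similarity = 1 - 4/8
= 0.5000


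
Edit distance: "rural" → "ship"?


Word 1: "rural" (length 5)
Word 2: "ship" (length 4)
One optimal edit sequence (insert/delete/substitute each cost 1):
  1. delete 'r'  (+1)
  2. substitute 'u' -> 's'  (+1)
  3. substitute 'r' -> 'h'  (+1)
  4. substitute 'a' -> 'i'  (+1)
  5. substitute 'l' -> 'p'  (+1)
Total edit operations: 5
Edit distance = 5


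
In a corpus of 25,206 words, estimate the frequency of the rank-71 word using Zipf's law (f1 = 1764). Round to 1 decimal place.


Zipf's law: f(r) = f(1) / r
f(1) = 1764
f(71) = 1764 / 71
= 24.8 occurrences


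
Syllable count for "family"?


Word: "family"
Syllable breakdown: fam-i-ly
Counting: 3 parts
= 3 syllables


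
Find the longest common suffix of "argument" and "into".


Word 1: "argument"
Word 2: "into"
Comparing from end:
  Pos -1: 't' != 'o' (stop)
LCS = "" (length 0)


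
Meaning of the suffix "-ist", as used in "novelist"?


Suffix: -ist
Example: novelist (novel + -ist)
Meaning = one who practices


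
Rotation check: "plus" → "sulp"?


Word: "plus", Candidate: "sulp"
Method: check if candidate is substring of word+word
"plusplus" contains "sulp"? No
Is rotation = No


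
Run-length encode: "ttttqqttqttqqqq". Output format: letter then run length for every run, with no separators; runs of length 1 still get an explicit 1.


String: "ttttqqttqttqqqq"
Scanning for consecutive runs:
  't' x 4
  'q' x 2
  't' x 2
  'q' x 1
  't' x 2
  'q' x 4
RLE = "t4q2t2q1t2q4"


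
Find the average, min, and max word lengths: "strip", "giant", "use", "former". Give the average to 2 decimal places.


Lengths: "strip"=5, "giant"=5, "use"=3, "former"=6
Sum = 19, Count = 4
Average = 19/4 = 4.75
= avg=4.75, min=3, max=6


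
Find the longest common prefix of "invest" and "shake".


Word 1: "invest"
Word 2: "shake"
Comparing from start:
  Pos 0: 'i' != 's' (stop)
LCP = "" (length 0)


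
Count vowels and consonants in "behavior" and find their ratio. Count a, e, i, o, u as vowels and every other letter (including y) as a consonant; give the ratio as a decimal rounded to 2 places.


Word: "behavior"
Vowels (a,e,i,o,u): 4
Consonants: 4
Ratio = 4/4
= 1.00


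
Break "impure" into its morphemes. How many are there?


Word: "impure"
Morphemes: im- / pure
Each morpheme carries meaning
= 2 morphemes


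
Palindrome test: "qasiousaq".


Word: "qasiousaq"
Reversed: "qasuoisaq"
Forward == Backward? qasiousaq != qasuoisaq
Palindrome = No


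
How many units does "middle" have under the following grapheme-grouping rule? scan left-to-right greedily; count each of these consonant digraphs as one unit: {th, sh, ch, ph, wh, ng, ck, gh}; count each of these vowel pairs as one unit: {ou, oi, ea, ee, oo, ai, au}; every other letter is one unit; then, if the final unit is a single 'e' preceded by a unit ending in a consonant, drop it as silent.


Word: "middle" (6 letters)
Left-to-right scan:
  [1] 'm' (letter)
  [2] 'i' (letter)
  [3] 'd' (letter)
  [4] 'd' (letter)
  [5] 'l' (letter)
  [6] 'e' (letter)
Units from scan: 6
Final unit is 'e' after a consonant -> drop as silent (-1)
Sound units = 5 units


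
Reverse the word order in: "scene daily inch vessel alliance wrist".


Original: "scene daily inch vessel alliance wrist"
Words (1..n): scene | daily | inch | vessel | alliance | wrist
Reversed (n..1): wrist | alliance | vessel | inch | daily | scene
Result = "wrist alliance vessel inch daily scene"


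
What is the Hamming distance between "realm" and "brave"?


Comparing character by character (same length = 5):
  Pos 0: 'r' vs 'b' !=
  Pos 1: 'e' vs 'r' !=
  Pos 2: 'a' vs 'a' =
  Pos 3: 'l' vs 'v' !=
  Pos 4: 'm' vs 'e' !=
Hamming distance = 4


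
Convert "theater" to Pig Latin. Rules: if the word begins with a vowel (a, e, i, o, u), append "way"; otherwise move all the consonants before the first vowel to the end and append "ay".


Word: "theater"
Starts with consonant(s) → move to end, add 'ay'
Consonant cluster: "th"
Pig Latin = "eaterthay"


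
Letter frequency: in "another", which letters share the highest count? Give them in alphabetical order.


Word: "another"
Letter counts:
  'a': 1
  'e': 1
  'h': 1
  'n': 1
  'o': 1
  'r': 1
  't': 1
Maximum count = 1
Most frequent = 'a', 'e', 'h', 'n', 'o', 'r', 't' (1 time each)


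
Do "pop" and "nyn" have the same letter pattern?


Pattern of "pop": [0, 1, 0]
Pattern of "nyn": [0, 1, 0]
Patterns match
Same pattern = Yes


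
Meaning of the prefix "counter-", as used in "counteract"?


Prefix: counter-
As in: counteract -> counter- + act
Meaning = against / opposite


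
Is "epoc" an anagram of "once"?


Word 1: "once" → sorted: ceno
Word 2: "epoc" → sorted: ceop
Same letters? ceno != ceop
Anagram = No


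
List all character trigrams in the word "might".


Word: "might" (length 5)
Number of trigrams = 5 - 3 + 1 = 3
  Position 0: "mig"
  Position 1: "igh"
  Position 2: "ght"
Trigrams = "mig", "igh", "ght"


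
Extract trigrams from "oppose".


Word: "oppose" (length 6)
Number of trigrams = 6 - 3 + 1 = 4
  Position 0: "opp"
  Position 1: "ppo"
  Position 2: "pos"
  Position 3: "ose"
Trigrams = "opp", "ppo", "pos", "ose"


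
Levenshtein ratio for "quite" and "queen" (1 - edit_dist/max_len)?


Word 1: "quite" (length 5)
Word 2: "queen" (length 5)
One optimal edit sequence:
  1. keep 'q'
  2. keep 'u'
  3. substitute 'i' -> 'e'  (+1)
  4. substitute 't' -> 'e'  (+1)
  5. substitute 'e' -> 'n'  (+1)
Edit distance = 3
Max length = max(5, 5) = 5
Similarity = 1 - 3/5
= 0.4000


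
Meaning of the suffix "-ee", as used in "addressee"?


Suffix: -ee
Example: addressee = address + -ee
Meaning = one who receives


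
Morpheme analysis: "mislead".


Word: "mislead"
Morphemes: mis- / lead
Each morpheme carries meaning
= 2 morphemes


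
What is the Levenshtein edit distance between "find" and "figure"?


Word 1: "find" (length 4)
Word 2: "figure" (length 6)
One optimal edit sequence (insert/delete/substitute each cost 1):
  1. keep 'f'
  2. keep 'i'
  3. insert 'g'  (+1)
  4. insert 'u'  (+1)
  5. substitute 'n' -> 'r'  (+1)
  6. substitute 'd' -> 'e'  (+1)
Total edit operations: 4
Edit distance = 4


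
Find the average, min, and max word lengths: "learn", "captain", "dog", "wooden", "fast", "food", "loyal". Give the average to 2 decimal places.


Lengths: "learn"=5, "captain"=7, "dog"=3, "wooden"=6, "fast"=4, "food"=4, "loyal"=5
Sum = 34, Count = 7
Average = 34/7 = 4.86
= avg=4.86, min=3, max=7


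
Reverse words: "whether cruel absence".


Original: "whether cruel absence"
Words (1..n): whether | cruel | absence
Reversed (n..1): absence | cruel | whether
Result = "absence cruel whether"


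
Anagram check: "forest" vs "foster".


Word 1: "forest" → sorted: eforst
Word 2: "foster" → sorted: eforst
Same letters? eforst == eforst
Anagram = Yes


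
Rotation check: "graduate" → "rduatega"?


Word: "graduate", Candidate: "rduatega"
Method: check if candidate is substring of word+word
"graduategraduate" contains "rduatega"? No
Is rotation = No


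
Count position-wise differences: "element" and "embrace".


Comparing character by character (same length = 7):
  Pos 0: 'e' vs 'e' =
  Pos 1: 'l' vs 'm' !=
  Pos 2: 'e' vs 'b' !=
  Pos 3: 'm' vs 'r' !=
  Pos 4: 'e' vs 'a' !=
  Pos 5: 'n' vs 'c' !=
  Pos 6: 't' vs 'e' !=
Hamming distance = 6


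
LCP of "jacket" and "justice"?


Word 1: "jacket"
Word 2: "justice"
Comparing from start:
  Pos 0: 'j' == 'j'
  Pos 1: 'a' != 'u' (stop)
LCP = "j" (length 1)


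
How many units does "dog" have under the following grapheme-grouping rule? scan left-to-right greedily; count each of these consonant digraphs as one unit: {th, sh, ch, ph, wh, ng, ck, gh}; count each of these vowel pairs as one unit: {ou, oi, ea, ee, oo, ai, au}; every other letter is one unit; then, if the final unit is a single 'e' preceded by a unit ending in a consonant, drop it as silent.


Word: "dog" (3 letters)
Left-to-right scan:
  [1] 'd' (letter)
  [2] 'o' (letter)
  [3] 'g' (letter)
Units from scan: 3
Sound units = 3 units


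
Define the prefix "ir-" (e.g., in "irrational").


Prefix: ir-
Example: irrational = ir- + rational
Meaning = not


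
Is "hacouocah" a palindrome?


Word: "hacouocah"
Reversed: "hacouocah"
Forward == Backward? hacouocah == hacouocah
Palindrome = Yes


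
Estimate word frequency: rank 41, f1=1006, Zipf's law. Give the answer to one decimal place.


Zipf's law: f(r) = f(1) / r
f(1) = 1006
f(41) = 1006 / 41
= 24.5 occurrences


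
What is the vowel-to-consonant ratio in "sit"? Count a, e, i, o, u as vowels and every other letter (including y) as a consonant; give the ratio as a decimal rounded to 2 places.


Word: "sit"
Vowels (a,e,i,o,u): 1
Consonants: 2
Ratio = 1/2
= 0.50


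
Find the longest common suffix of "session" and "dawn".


Word 1: "session"
Word 2: "dawn"
Comparing from end:
  Pos -1: 'n' == 'n'
  Pos -2: 'o' != 'w' (stop)
LCS = "n" (length 1)


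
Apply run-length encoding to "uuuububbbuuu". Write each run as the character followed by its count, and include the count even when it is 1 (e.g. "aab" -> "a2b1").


String: "uuuububbbuuu"
Scanning for consecutive runs:
  'u' x 4
  'b' x 1
  'u' x 1
  'b' x 3
  'u' x 3
RLE = "u4b1u1b3u3"


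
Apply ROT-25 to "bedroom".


Word: "bedroom"
Shift: 25
Each letter → (letter + shift) mod 26:
  'b' (1) + 25 = 0 → 'a'
  'e' (4) + 25 = 3 → 'd'
  'd' (3) + 25 = 2 → 'c'
  'r' (17) + 25 = 16 → 'q'
  'o' (14) + 25 = 13 → 'n'
  'o' (14) + 25 = 13 → 'n'
  'm' (12) + 25 = 11 → 'l'
Result = "adcqnnl"


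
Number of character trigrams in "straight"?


Word: "straight" (length 8)
Number of 3-grams = length - 3 + 1 = 8 - 3 + 1
= 6


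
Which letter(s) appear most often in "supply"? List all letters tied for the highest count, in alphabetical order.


Word: "supply"
Letter counts:
  'l': 1
  'p': 2
  's': 1
  'u': 1
  'y': 1
Maximum count = 2
Most frequent = 'p' (2 times each)


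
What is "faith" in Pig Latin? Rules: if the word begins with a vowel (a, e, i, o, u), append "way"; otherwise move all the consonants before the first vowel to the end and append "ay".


Word: "faith"
Starts with consonant(s) → move to end, add 'ay'
Consonant cluster: "f"
Pig Latin = "aithfay"


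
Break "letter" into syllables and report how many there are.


Word: "letter"
Syllable breakdown: let | ter
Counting: 2 parts
= 2 syllables


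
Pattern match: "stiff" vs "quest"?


Pattern of "stiff": [0, 1, 2, 3, 3]
Pattern of "quest": [0, 1, 2, 3, 4]
Patterns do not match
Same pattern = No


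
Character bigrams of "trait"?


Word: "trait" (length 5)
Number of bigrams = 5 - 2 + 1 = 4
  Position 0: "tr"
  Position 1: "ra"
  Position 2: "ai"
  Position 3: "it"
Bigrams = "tr", "ra", "ai", "it"


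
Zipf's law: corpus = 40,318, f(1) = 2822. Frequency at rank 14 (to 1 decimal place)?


Zipf's law: f(r) = f(1) / r
f(1) = 2822
f(14) = 2822 / 14
= 201.6 occurrences


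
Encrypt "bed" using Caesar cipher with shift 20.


Word: "bed"
Shift: 20
Each letter → (letter + shift) mod 26:
  'b' (1) + 20 = 21 → 'v'
  'e' (4) + 20 = 24 → 'y'
  'd' (3) + 20 = 23 → 'x'
Result = "vyx"


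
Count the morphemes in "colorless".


Word: "colorless"
Morphemes: color / -less
Each morpheme carries meaning
= 2 morphemes


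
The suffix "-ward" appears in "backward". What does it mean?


Suffix: -ward
Example: backward (back + -ward)
Meaning = in the direction of


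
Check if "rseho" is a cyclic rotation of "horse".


Word: "horse", Candidate: "rseho"
Method: check if candidate is substring of word+word
"horsehorse" contains "rseho"? Yes
Is rotation = Yes


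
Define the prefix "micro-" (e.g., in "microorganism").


Prefix: micro-
Example: microorganism = micro- + organism
Meaning = small


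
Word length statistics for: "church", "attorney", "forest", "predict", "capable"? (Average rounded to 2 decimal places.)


Lengths: "church"=6, "attorney"=8, "forest"=6, "predict"=7, "capable"=7
Sum = 34, Count = 5
Average = 34/5 = 6.80
= avg=6.80, min=6, max=8


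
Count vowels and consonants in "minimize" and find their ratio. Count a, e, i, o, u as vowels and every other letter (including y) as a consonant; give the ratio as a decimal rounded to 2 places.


Word: "minimize"
Vowels (a,e,i,o,u): 4
Consonants: 4
Ratio = 4/4
= 1.00


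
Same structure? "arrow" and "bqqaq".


Pattern of "arrow": [0, 1, 1, 2, 3]
Pattern of "bqqaq": [0, 1, 1, 2, 1]
Patterns do not match
Same pattern = No


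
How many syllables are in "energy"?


Word: "energy"
Syllable breakdown: en · er · gy
Counting: 3 parts
= 3 syllables


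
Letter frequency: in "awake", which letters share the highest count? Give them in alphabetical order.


Word: "awake"
Letter counts:
  'a': 2
  'e': 1
  'k': 1
  'w': 1
Maximum count = 2
Most frequent = 'a' (2 times each)


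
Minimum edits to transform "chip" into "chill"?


Word 1: "chip" (length 4)
Word 2: "chill" (length 5)
One optimal edit sequence (insert/delete/substitute each cost 1):
  1. keep 'c'
  2. keep 'h'
  3. keep 'i'
  4. insert 'l'  (+1)
  5. substitute 'p' -> 'l'  (+1)
Total edit operations: 2
Edit distance = 2


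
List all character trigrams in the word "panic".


Word: "panic" (length 5)
Number of trigrams = 5 - 3 + 1 = 3
  Position 0: "pan"
  Position 1: "ani"
  Position 2: "nic"
Trigrams = "pan", "ani", "nic"


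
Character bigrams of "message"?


Word: "message" (length 7)
Number of bigrams = 7 - 2 + 1 = 6
  Position 0: "me"
  Position 1: "es"
  Position 2: "ss"
  Position 3: "sa"
  Position 4: "ag"
  Position 5: "ge"
Bigrams = "me", "es", "ss", "sa", "ag", "ge"


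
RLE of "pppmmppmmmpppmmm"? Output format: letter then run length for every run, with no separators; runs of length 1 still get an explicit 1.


String: "pppmmppmmmpppmmm"
Scanning for consecutive runs:
  'p' x 3
  'm' x 2
  'p' x 2
  'm' x 3
  'p' x 3
  'm' x 3
RLE = "p3m2p2m3p3m3"


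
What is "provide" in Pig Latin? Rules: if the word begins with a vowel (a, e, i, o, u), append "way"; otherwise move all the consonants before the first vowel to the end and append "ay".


Word: "provide"
Starts with consonant(s) → move to end, add 'ay'
Consonant cluster: "pr"
Pig Latin = "ovidepray"


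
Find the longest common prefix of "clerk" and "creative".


Word 1: "clerk"
Word 2: "creative"
Comparing from start:
  Pos 0: 'c' == 'c'
  Pos 1: 'l' != 'r' (stop)
LCP = "c" (length 1)


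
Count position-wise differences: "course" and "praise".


Comparing character by character (same length = 6):
  Pos 0: 'c' vs 'p' !=
  Pos 1: 'o' vs 'r' !=
  Pos 2: 'u' vs 'a' !=
  Pos 3: 'r' vs 'i' !=
  Pos 4: 's' vs 's' =
  Pos 5: 'e' vs 'e' =
Hamming distance = 4


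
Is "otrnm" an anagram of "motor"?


Word 1: "motor" → sorted: moort
Word 2: "otrnm" → sorted: mnort
Same letters? moort != mnort
Anagram = No


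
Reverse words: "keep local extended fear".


Original: "keep local extended fear"
Words (1..n): keep | local | extended | fear
Reversed (n..1): fear | extended | local | keep
Result = "fear extended local keep"


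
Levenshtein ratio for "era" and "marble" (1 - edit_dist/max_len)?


Word 1: "era" (length 3)
Word 2: "marble" (length 6)
One optimal edit sequence:
  1. insert 'm'  (+1)
  2. substitute 'e' -> 'a'  (+1)
  3. keep 'r'
  4. insert 'b'  (+1)
  5. insert 'l'  (+1)
  6. substitute 'a' -> 'e'  (+1)
Edit distance = 5
Max length = max(3, 6) = 6
Similarity = 1 - 5/6
= 0.1667


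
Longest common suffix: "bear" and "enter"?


Word 1: "bear"
Word 2: "enter"
Comparing from end:
  Pos -1: 'r' == 'r'
  Pos -2: 'a' != 'e' (stop)
LCS = "r" (length 1)


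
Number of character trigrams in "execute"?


Word: "execute" (length 7)
Number of 3-grams = length - 3 + 1 = 7 - 3 + 1
= 5


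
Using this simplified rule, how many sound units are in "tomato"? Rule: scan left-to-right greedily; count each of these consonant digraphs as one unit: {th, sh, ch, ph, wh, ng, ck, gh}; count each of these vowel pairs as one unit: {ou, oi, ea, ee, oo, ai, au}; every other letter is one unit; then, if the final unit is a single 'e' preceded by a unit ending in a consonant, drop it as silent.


Word: "tomato" (6 letters)
Left-to-right scan:
  [1] 't' (letter)
  [2] 'o' (letter)
  [3] 'm' (letter)
  [4] 'a' (letter)
  [5] 't' (letter)
  [6] 'o' (letter)
Units from scan: 6
Sound units = 6 units


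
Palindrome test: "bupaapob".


Word: "bupaapob"
Reversed: "bopaapub"
Forward == Backward? bupaapob != bopaapub
Palindrome = No


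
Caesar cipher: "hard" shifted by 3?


Word: "hard"
Shift: 3
Each letter → (letter + shift) mod 26:
  'h' (7) + 3 = 10 → 'k'
  'a' (0) + 3 = 3 → 'd'
  'r' (17) + 3 = 20 → 'u'
  'd' (3) + 3 = 6 → 'g'
Result = "kdug"


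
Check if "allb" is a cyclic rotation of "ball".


Word: "ball", Candidate: "allb"
Method: check if candidate is substring of word+word
"ballball" contains "allb"? Yes
Is rotation = Yes


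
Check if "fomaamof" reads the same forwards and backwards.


Word: "fomaamof"
Reversed: "fomaamof"
Forward == Backward? fomaamof == fomaamof
Palindrome = Yes


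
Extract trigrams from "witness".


Word: "witness" (length 7)
Number of trigrams = 7 - 3 + 1 = 5
  Position 0: "wit"
  Position 1: "itn"
  Position 2: "tne"
  Position 3: "nes"
  Position 4: "ess"
Trigrams = "wit", "itn", "tne", "nes", "ess"
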